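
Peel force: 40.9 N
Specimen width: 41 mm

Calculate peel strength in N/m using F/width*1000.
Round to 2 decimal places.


Peel strength = 40.9 / 41 * 1000 = 997.56 N/m

997.56


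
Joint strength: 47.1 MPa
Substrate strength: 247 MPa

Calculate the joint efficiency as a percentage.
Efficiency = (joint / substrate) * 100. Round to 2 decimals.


Efficiency = (47.1 / 247) * 100 = 19.07%

19.07


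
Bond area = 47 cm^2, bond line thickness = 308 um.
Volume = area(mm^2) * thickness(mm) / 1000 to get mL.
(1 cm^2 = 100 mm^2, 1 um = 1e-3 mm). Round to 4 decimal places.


area_mm2 = 47 * 100 = 4700
blt_mm = 308 * 1e-3 = 0.308
vol_mm3 = 4700 * 0.308 = 1447.6
vol_mL = 1447.6 / 1000 = 1.4476 mL

1.4476


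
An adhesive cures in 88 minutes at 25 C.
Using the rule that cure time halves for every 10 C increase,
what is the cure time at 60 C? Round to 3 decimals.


Factor = 2^((60 - 25) / 10) = 11.3137
Cure time = 88 / 11.3137
= 7.778 minutes

7.778


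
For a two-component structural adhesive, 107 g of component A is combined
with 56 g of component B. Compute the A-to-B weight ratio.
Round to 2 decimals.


Weight ratio A:B = 107 / 56
= 1.91

1.91


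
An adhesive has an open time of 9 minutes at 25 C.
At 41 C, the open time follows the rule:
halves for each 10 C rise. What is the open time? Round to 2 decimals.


Factor = 2^((41-25)/10) = 3.0314
Open time = 9 / 3.0314 = 2.97 min

2.97


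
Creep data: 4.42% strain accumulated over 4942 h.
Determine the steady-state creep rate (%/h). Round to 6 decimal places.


Rate = 4.42 / 4942 = 0.000894 %/h

0.000894


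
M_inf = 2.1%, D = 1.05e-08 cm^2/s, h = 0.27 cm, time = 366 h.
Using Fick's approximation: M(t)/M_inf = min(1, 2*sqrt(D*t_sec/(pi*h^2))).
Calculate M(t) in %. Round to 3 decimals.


t = 1317600 s
ratio = min(1, 2*sqrt(1.05e-08*1317600/(pi*0.0729)))
= 0.491561
M(t) = 2.1 * 0.491561 = 1.032%

1.032


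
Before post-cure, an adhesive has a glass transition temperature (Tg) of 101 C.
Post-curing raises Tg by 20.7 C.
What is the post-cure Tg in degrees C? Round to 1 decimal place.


Tg_post = Tg_base + delta_Tg
= 101 + 20.7
= 121.7 C

121.7


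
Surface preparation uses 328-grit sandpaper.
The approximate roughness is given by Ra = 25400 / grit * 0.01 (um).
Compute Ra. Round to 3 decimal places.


Ra = 25400 / 328 * 0.01
= 254 / 328
= 0.774 um

0.774


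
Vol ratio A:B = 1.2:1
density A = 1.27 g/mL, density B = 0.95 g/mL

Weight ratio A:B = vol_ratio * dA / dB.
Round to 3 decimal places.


Weight ratio = 1.2 * 1.27 / 0.95
= 1.604

1.604


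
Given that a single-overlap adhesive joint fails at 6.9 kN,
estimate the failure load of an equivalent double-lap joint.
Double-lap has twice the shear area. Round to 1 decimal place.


Double-lap factor = 2
Expected load = 6.9 * 2 = 13.8 kN

13.8


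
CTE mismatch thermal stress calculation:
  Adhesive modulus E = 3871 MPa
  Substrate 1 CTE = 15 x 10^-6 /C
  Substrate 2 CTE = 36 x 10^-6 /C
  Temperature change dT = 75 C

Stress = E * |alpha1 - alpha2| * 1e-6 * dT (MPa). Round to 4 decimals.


delta_alpha = |15 - 36| = 21 x 10^-6/C
Stress = 3871 * 21e-6 * 75
= 6.0968 MPa

6.0968


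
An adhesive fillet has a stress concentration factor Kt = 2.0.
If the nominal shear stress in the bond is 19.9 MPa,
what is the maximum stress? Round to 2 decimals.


Max stress = 19.9 * 2.0 = 39.80 MPa

39.80


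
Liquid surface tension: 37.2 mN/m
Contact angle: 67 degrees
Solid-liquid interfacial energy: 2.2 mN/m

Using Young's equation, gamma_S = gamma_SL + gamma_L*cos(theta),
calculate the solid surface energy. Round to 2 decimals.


gamma_S = 2.2 + 37.2 * cos(67)
= 16.74 mN/m

16.74


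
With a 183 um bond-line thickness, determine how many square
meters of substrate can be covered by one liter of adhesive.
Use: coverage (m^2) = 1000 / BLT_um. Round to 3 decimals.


Coverage = 1000 / 183 = 5.464 m^2

5.464


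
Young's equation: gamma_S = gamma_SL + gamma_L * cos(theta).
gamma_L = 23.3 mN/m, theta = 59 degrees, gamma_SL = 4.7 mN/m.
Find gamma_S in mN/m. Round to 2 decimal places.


cos(59 deg) = 0.515038
gamma_S = 4.7 + 23.3 * 0.515038
= 16.70 mN/m

16.70


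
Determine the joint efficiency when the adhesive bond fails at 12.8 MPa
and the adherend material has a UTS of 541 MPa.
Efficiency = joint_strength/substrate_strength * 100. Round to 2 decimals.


Joint efficiency = 12.8 / 541 * 100
= 2.37%

2.37


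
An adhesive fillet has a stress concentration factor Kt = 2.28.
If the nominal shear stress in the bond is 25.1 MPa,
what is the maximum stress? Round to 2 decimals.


Max stress = 25.1 * 2.28 = 57.23 MPa

57.23


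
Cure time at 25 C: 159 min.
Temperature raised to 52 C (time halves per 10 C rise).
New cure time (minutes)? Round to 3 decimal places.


Acceleration factor = 2^(27/10) = 6.4980
New time = 159 / 6.4980 = 24.469 min

24.469


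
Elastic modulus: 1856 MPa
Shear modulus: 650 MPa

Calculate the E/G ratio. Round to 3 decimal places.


E / G = 1856 / 650 = 2.855

2.855


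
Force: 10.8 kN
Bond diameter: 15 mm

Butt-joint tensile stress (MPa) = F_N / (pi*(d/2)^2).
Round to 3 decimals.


F_N = 10.8 * 1000 = 10800.0 N
A = pi*(7.5)^2 = 176.7146 mm^2
stress = 10800.0 / 176.7146 = 61.115 MPa

61.115


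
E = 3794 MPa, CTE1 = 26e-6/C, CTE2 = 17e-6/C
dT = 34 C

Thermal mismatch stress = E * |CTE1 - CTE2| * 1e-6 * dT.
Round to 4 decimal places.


= 3794 * 9e-6 * 34
= 1.1610 MPa

1.1610


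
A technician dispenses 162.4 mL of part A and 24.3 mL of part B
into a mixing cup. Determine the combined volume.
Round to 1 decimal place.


Combined volume = 162.4 + 24.3
= 186.7 mL

186.7


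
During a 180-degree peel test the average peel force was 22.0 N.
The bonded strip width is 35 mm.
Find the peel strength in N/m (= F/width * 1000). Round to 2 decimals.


Peel strength = F/width * 1000
= 22.0 / 35 * 1000
= 628.57 N/m

628.57


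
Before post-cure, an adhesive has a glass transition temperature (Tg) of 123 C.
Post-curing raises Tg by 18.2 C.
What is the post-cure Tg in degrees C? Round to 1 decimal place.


Tg_post = Tg_base + delta_Tg
= 123 + 18.2
= 141.2 C

141.2


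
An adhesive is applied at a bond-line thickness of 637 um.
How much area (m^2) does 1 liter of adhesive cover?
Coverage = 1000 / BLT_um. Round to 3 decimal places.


Coverage = 1000 / 637 = 1.570 m^2

1.570


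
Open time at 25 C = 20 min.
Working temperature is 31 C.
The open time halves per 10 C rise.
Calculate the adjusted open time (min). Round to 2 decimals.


factor = 2^((31 - 25) / 10) = 1.5157
ot = 20 / 1.5157 = 13.20 min

13.20


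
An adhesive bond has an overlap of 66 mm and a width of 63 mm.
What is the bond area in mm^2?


Bond area = overlap * width
= 66 * 63
= 4158 mm^2

4158


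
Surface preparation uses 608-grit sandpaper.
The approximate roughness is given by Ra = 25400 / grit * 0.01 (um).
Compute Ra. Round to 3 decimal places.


Ra = 25400 / 608 * 0.01
= 254 / 608
= 0.418 um

0.418


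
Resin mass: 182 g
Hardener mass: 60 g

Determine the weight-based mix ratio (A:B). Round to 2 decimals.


Ratio = 182 / 60 = 3.03

3.03


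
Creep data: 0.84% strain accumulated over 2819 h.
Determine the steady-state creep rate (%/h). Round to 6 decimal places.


Rate = 0.84 / 2819 = 0.000298 %/h

0.000298


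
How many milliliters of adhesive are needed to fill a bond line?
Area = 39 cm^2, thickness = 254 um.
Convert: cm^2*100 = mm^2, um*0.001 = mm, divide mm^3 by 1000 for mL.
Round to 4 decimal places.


= (39 * 100) * (254 * 0.001) / 1000
= 0.9906 mL

0.9906


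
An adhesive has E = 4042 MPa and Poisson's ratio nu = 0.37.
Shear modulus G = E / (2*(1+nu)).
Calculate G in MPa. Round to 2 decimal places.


G = 4042 / (2*(1+0.37))
= 4042 / 2.74
= 1475.18 MPa

1475.18


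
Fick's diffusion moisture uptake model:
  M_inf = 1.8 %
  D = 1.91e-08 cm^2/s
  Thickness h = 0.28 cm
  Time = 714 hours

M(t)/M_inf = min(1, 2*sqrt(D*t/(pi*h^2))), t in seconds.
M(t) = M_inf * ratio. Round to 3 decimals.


t_sec = 714 * 3600 = 2570400
ratio = 2*sqrt(1.91e-08*2570400/(pi*0.28^2))
= min(1, 0.892923)
= 0.892923
M(t) = 1.8 * 0.892923 = 1.607 %

1.607


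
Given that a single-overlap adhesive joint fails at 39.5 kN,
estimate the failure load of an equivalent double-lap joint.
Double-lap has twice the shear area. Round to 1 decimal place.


Double-lap factor = 2
Expected load = 39.5 * 2 = 79.0 kN

79.0


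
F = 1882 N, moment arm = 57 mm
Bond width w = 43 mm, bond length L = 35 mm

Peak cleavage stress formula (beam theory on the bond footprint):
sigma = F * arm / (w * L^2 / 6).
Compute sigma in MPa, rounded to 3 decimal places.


sigma = (1882 * 57) / (43 * 1225 / 6)
= 107274 * 6 / 52675
= 643644 / 52675
= 12.219 MPa

12.219


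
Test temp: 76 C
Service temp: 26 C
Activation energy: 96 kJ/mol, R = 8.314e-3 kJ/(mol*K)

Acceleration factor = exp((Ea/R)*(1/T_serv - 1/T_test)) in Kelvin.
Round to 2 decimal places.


AF = exp((96/0.008314)*(1/299.15 - 1/349.15))
= 251.52

251.52


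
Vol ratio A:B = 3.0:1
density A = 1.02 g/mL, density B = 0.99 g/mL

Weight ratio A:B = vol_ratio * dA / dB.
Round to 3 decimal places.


Weight ratio = 3.0 * 1.02 / 0.99
= 3.091

3.091


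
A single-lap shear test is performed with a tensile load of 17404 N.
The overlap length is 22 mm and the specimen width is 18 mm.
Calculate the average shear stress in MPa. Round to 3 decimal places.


Shear stress = F / (overlap * width)
= 17404 / (22 * 18)
= 17404 / 396
= 43.949 MPa

43.949


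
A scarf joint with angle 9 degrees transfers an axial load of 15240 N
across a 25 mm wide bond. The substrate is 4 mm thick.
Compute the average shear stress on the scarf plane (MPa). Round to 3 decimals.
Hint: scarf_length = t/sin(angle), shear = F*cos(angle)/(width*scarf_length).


scarf_length = 4 / sin(9 deg) = 25.5698 mm
cos(9 deg) = 0.987688
shear stress = 15240 * 0.987688 / (25 * 25.5698)
= 23.547 MPa

23.547


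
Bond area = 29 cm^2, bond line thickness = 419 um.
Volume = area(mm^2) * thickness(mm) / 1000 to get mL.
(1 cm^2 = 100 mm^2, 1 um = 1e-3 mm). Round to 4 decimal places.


area_mm2 = 29 * 100 = 2900
blt_mm = 419 * 1e-3 = 0.419
vol_mm3 = 2900 * 0.419 = 1215.1
vol_mL = 1215.1 / 1000 = 1.2151 mL

1.2151


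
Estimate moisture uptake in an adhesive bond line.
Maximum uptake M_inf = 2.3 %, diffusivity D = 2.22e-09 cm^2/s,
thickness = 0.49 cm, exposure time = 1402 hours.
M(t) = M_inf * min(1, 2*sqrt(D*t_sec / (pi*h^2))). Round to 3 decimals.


Convert time: 1402 h = 5047200 s
ratio = min(1, 2*sqrt(2.22e-09*5047200/(pi*0.49^2)))
= 0.243759
M(t) = 2.3 * 0.243759 = 0.561%

0.561


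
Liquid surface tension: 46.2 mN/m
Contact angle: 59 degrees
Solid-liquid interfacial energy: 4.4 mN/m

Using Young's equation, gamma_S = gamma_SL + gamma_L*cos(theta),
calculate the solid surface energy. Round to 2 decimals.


gamma_S = 4.4 + 46.2 * cos(59)
= 28.19 mN/m

28.19


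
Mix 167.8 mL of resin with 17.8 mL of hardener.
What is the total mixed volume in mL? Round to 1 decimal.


Total = 167.8 + 17.8 = 185.6 mL

185.6


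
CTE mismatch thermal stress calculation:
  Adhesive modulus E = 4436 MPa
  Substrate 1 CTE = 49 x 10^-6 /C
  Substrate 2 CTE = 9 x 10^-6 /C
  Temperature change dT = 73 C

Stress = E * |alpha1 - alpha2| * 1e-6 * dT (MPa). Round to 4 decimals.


delta_alpha = |49 - 9| = 40 x 10^-6/C
Stress = 4436 * 40e-6 * 73
= 12.9531 MPa

12.9531


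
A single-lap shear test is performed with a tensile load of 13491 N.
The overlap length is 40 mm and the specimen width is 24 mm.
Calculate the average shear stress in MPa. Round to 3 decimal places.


Shear stress = F / (overlap * width)
= 13491 / (40 * 24)
= 13491 / 960
= 14.053 MPa

14.053


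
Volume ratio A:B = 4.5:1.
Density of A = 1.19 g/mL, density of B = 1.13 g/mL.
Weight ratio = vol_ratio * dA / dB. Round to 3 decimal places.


Wt ratio = 4.5 * 1.19 / 1.13
= 4.739

4.739


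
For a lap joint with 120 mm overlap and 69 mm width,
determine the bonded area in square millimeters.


Area = 120 * 69 = 8280 mm^2

8280


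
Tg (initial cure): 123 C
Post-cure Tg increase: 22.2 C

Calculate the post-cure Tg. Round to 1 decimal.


Post-cure Tg = 123 + 22.2 = 145.2 C

145.2


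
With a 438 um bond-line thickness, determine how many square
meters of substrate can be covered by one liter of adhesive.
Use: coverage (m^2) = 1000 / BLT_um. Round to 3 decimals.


Coverage = 1000 / 438 = 2.283 m^2

2.283


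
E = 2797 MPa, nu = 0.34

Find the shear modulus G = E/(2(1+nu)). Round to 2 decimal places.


G = 2797 / (2 * 1.34)
= 1043.66 MPa

1043.66


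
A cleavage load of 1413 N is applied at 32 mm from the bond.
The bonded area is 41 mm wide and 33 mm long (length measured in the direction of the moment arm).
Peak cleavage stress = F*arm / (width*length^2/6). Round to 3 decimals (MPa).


Moment = 1413 * 32 = 45216 N*mm
Section modulus = 41 * 1089 / 6 = 44649 / 6 mm^3
Stress = 45216 / (44649 / 6) = 271296 / 44649
= 6.076 MPa

6.076


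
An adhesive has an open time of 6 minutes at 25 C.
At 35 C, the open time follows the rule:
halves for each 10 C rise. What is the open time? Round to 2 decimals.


Factor = 2^((35-25)/10) = 2.0000
Open time = 6 / 2.0000 = 3.00 min

3.00


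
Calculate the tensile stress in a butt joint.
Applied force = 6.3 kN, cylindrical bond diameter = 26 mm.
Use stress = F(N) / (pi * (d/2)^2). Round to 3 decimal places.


A = pi * 13.0^2 = 530.9292 mm^2
sigma = 6300.0 / 530.9292 = 11.866 MPa

11.866


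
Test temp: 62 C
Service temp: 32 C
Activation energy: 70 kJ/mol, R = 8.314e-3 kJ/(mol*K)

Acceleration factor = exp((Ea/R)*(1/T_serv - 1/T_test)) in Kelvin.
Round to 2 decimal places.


AF = exp((70/0.008314)*(1/305.15 - 1/335.15))
= 11.82

11.82


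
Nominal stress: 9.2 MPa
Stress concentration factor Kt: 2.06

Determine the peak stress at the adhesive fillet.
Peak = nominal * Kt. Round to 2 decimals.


Peak stress = 9.2 * 2.06
= 18.95 MPa

18.95


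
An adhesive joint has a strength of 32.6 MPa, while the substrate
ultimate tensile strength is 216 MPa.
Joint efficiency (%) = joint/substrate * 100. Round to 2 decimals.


Efficiency = 32.6 / 216 * 100
= 15.09%

15.09


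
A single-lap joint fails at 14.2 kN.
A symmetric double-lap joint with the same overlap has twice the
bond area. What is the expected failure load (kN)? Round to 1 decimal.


Double-lap load = 2 * 14.2 = 28.4 kN

28.4


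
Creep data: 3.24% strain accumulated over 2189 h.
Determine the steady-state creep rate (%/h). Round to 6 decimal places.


Rate = 3.24 / 2189 = 0.001480 %/h

0.001480


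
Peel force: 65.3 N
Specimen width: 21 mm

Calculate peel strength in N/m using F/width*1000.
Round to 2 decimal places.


Peel strength = 65.3 / 21 * 1000 = 3109.52 N/m

3109.52


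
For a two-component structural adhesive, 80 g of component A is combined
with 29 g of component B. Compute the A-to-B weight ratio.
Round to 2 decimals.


Weight ratio A:B = 80 / 29
= 2.76

2.76


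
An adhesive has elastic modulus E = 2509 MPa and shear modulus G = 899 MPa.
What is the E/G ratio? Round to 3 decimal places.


E/G = 2509 / 899 = 2.791

2.791


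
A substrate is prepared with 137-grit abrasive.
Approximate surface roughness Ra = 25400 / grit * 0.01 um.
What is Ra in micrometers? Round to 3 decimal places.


Ra = 25400 / 137 * 0.01 = 1.854 um

1.854


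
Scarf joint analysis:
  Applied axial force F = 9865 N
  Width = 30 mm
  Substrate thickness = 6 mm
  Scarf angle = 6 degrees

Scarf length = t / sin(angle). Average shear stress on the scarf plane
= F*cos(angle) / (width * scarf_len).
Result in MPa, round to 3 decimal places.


Scarf length = 6 / sin(6 deg) = 57.4006 mm
cos(6 deg) = 0.994522
Shear = 9865 * 0.994522 / (30 * 57.4006)
= 5.697 MPa

5.697


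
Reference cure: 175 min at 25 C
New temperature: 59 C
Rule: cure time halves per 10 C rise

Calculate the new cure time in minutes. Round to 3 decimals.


factor = 2^((59-25)/10) = 10.5561
t_new = 175 / 10.5561 = 16.578 min

16.578


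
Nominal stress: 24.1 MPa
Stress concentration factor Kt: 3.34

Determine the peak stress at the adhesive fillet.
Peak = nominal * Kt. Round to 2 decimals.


Peak stress = 24.1 * 3.34
= 80.49 MPa

80.49


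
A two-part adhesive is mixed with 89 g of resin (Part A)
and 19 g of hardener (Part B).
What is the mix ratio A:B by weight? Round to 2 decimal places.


Mix ratio = mass_A / mass_B
= 89 / 19
= 4.68

4.68


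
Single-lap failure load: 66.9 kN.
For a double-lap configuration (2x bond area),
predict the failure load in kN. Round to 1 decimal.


Failure load = 66.9 * 2 = 133.8 kN

133.8


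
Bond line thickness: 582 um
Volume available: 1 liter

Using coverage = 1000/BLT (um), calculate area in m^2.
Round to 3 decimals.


1 L = 1e6 mm^3, thickness = 582 um = 0.582 mm
Area = 1e6 / 0.582 mm^2 = (1e6 / 0.582) / 1e6 m^2 = 1000 / 582 m^2
= 1.718 m^2

1.718


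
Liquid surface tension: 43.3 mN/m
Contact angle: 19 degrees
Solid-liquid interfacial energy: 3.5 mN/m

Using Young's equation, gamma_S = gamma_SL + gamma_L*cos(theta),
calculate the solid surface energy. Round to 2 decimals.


gamma_S = 3.5 + 43.3 * cos(19)
= 44.44 mN/m

44.44


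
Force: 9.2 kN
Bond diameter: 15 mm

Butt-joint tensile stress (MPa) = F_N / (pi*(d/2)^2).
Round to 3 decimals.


F_N = 9.2 * 1000 = 9200.0 N
A = pi*(7.5)^2 = 176.7146 mm^2
stress = 9200.0 / 176.7146 = 52.061 MPa

52.061


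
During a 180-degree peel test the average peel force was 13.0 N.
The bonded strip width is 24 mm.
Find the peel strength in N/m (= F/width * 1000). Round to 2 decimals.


Peel strength = F/width * 1000
= 13.0 / 24 * 1000
= 541.67 N/m

541.67


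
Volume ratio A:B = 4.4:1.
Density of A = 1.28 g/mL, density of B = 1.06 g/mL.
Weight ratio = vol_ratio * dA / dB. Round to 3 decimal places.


Wt ratio = 4.4 * 1.28 / 1.06
= 5.313

5.313


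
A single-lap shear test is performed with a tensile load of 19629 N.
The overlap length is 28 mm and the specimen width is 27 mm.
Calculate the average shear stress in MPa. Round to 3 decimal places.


Shear stress = F / (overlap * width)
= 19629 / (28 * 27)
= 19629 / 756
= 25.964 MPa

25.964


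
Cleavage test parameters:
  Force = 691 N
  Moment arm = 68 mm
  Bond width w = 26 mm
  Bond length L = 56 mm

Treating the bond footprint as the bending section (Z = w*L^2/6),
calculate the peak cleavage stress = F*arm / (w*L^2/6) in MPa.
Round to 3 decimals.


M = 691 * 68 = 46988 N*mm
Z = 26 * 56^2 / 6 = 81536 / 6 mm^3
sigma = M / Z = 6 * 46988 / 81536 = 281928 / 81536
= 3.458 MPa

3.458


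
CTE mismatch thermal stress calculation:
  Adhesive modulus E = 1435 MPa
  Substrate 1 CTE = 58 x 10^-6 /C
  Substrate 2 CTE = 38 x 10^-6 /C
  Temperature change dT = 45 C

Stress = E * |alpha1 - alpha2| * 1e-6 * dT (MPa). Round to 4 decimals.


delta_alpha = |58 - 38| = 20 x 10^-6/C
Stress = 1435 * 20e-6 * 45
= 1.2915 MPa

1.2915


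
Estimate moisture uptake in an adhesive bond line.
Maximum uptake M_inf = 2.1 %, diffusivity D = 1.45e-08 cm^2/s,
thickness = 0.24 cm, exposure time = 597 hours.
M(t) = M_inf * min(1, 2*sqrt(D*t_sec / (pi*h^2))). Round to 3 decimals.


Convert time: 597 h = 2149200 s
ratio = min(1, 2*sqrt(1.45e-08*2149200/(pi*0.24^2)))
= 0.829977
M(t) = 2.1 * 0.829977 = 1.743%

1.743


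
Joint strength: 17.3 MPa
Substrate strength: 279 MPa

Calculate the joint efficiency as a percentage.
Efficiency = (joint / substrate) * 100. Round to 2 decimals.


Efficiency = (17.3 / 279) * 100 = 6.20%

6.20


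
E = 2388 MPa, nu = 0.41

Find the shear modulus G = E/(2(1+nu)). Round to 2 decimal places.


G = 2388 / (2 * 1.41)
= 846.81 MPa

846.81


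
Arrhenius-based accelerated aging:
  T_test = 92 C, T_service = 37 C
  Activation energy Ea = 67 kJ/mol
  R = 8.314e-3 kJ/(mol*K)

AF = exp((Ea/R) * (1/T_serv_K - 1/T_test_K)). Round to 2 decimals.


T_test_K = 365.15, T_serv_K = 310.15
AF = exp((67/8.314e-3) * (1/310.15 - 1/365.15))
= 50.08

50.08


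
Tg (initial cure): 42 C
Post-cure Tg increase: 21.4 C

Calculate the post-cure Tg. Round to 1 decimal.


Post-cure Tg = 42 + 21.4 = 63.4 C

63.4


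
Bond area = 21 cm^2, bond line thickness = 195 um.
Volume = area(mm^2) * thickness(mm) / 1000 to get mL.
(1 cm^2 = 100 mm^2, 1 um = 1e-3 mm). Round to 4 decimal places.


area_mm2 = 21 * 100 = 2100
blt_mm = 195 * 1e-3 = 0.195
vol_mm3 = 2100 * 0.195 = 409.5
vol_mL = 409.5 / 1000 = 0.4095 mL

0.4095


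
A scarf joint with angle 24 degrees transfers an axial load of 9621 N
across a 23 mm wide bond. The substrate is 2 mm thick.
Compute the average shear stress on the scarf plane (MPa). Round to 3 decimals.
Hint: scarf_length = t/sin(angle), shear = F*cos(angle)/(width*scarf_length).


scarf_length = 2 / sin(24 deg) = 4.9172 mm
cos(24 deg) = 0.913545
shear stress = 9621 * 0.913545 / (23 * 4.9172)
= 77.715 MPa

77.715


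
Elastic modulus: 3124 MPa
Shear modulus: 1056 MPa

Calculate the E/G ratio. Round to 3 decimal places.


E / G = 3124 / 1056 = 2.958

2.958


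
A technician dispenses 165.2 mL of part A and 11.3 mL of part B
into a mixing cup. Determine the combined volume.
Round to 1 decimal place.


Combined volume = 165.2 + 11.3
= 176.5 mL

176.5


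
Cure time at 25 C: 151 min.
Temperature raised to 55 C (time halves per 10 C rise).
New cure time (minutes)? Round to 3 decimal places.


Acceleration factor = 2^(30/10) = 8.0000
New time = 151 / 8.0000 = 18.875 min

18.875


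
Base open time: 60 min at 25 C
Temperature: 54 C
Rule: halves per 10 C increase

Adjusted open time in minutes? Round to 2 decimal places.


Acceleration = 2^((54-25)/10) = 7.4643
Open time = 60 / 7.4643 = 8.04 min

8.04


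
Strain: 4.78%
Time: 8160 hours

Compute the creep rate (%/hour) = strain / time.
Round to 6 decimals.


Creep rate = 4.78 / 8160
= 0.000586 %/h

0.000586


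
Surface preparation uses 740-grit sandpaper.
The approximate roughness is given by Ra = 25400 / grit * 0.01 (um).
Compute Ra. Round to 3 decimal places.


Ra = 25400 / 740 * 0.01
= 254 / 740
= 0.343 um

0.343


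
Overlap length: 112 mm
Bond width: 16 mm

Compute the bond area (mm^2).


Bond area = 112 * 16 = 1792 mm^2

1792


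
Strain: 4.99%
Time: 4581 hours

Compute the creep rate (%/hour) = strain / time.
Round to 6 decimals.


Creep rate = 4.99 / 4581
= 0.001089 %/h

0.001089


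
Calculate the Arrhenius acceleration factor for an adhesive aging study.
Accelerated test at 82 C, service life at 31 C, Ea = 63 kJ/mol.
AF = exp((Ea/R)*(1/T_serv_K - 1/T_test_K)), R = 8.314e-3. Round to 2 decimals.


T_test = 355.15 K, T_serv = 304.15 K
Ea/R = 63 / 0.008314 = 7577.58
AF = exp(7577.58 * (1/304.15 - 1/355.15))
= 35.79

35.79


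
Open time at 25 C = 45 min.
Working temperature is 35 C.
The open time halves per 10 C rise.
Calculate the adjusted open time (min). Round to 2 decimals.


factor = 2^((35 - 25) / 10) = 2.0000
ot = 45 / 2.0000 = 22.50 min

22.50


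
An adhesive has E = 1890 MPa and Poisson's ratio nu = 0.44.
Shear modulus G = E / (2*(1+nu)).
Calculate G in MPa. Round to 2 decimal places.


G = 1890 / (2*(1+0.44))
= 1890 / 2.88
= 656.25 MPa

656.25


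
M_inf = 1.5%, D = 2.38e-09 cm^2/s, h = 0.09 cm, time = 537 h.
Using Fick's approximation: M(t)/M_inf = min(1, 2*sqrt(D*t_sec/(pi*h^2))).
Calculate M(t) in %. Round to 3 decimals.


t = 1933200 s
ratio = min(1, 2*sqrt(2.38e-09*1933200/(pi*0.0081)))
= 0.850432
M(t) = 1.5 * 0.850432 = 1.276%

1.276


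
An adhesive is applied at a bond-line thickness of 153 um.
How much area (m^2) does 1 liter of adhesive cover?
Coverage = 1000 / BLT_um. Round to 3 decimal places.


Coverage = 1000 / 153 = 6.536 m^2

6.536


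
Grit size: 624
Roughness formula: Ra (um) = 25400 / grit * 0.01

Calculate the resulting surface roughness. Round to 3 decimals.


Ra = 25400 / 624 * 0.01
= 0.407 um

0.407


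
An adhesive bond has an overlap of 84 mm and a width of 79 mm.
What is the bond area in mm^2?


Bond area = overlap * width
= 84 * 79
= 6636 mm^2

6636


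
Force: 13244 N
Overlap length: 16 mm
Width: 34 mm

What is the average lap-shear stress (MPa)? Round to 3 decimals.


Average shear stress = F / (overlap * width)
= 13244 / (16 * 34)
= 24.346 MPa

24.346


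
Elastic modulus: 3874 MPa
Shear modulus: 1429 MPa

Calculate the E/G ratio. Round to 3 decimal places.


E / G = 3874 / 1429 = 2.711

2.711


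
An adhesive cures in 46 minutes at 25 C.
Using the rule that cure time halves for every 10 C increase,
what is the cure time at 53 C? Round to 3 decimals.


Factor = 2^((53 - 25) / 10) = 6.9644
Cure time = 46 / 6.9644
= 6.605 minutes

6.605


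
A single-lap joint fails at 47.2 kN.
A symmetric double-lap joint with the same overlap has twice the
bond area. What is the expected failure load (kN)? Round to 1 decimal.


Double-lap load = 2 * 47.2 = 94.4 kN

94.4


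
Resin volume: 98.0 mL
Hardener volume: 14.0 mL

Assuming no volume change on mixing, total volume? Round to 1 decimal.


V_total = 98.0 + 14.0 = 112.0 mL

112.0


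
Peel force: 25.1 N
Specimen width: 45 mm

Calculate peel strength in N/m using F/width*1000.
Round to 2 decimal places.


Peel strength = 25.1 / 45 * 1000 = 557.78 N/m

557.78


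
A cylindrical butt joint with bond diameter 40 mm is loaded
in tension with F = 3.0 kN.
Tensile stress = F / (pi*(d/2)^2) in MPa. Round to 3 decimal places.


Area = pi * (40/2)^2 = 1256.6371 mm^2
Stress = 3.0*1000 / 1256.6371
= 2.387 MPa

2.387


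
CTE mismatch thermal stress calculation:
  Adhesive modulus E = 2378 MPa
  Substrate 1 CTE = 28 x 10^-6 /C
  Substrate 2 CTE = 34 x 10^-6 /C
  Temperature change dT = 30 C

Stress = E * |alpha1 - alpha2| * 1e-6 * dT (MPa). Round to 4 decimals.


delta_alpha = |28 - 34| = 6 x 10^-6/C
Stress = 2378 * 6e-6 * 30
= 0.4280 MPa

0.4280


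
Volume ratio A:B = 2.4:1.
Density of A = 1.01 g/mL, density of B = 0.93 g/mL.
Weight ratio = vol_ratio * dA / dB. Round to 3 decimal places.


Wt ratio = 2.4 * 1.01 / 0.93
= 2.606

2.606


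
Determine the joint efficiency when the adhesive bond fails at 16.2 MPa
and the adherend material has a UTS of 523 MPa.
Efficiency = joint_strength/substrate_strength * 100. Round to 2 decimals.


Joint efficiency = 16.2 / 523 * 100
= 3.10%

3.10


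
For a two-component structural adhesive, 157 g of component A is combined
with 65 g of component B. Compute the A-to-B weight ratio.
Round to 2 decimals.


Weight ratio A:B = 157 / 65
= 2.42

2.42


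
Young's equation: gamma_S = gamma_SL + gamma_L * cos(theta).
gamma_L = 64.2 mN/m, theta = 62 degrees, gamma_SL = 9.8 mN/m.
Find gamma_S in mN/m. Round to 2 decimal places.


cos(62 deg) = 0.469472
gamma_S = 9.8 + 64.2 * 0.469472
= 39.94 mN/m

39.94


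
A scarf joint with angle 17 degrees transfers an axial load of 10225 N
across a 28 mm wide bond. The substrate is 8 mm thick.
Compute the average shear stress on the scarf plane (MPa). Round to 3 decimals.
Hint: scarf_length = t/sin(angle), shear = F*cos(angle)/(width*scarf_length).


scarf_length = 8 / sin(17 deg) = 27.3624 mm
cos(17 deg) = 0.956305
shear stress = 10225 * 0.956305 / (28 * 27.3624)
= 12.763 MPa

12.763


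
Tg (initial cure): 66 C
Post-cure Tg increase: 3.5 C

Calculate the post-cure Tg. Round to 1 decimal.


Post-cure Tg = 66 + 3.5 = 69.5 C

69.5


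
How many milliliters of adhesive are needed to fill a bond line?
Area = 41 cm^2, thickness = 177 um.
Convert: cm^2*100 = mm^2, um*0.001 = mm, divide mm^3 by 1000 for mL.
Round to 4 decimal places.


= (41 * 100) * (177 * 0.001) / 1000
= 0.7257 mL

0.7257


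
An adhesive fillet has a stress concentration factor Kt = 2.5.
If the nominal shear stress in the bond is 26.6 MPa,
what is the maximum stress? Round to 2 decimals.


Max stress = 26.6 * 2.5 = 66.50 MPa

66.50


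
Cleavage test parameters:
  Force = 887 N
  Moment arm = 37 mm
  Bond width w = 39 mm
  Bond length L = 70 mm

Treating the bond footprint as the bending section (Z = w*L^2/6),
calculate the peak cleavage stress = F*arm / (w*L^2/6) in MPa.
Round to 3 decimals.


M = 887 * 37 = 32819 N*mm
Z = 39 * 70^2 / 6 = 191100 / 6 mm^3
sigma = M / Z = 6 * 32819 / 191100 = 196914 / 191100
= 1.030 MPa

1.030


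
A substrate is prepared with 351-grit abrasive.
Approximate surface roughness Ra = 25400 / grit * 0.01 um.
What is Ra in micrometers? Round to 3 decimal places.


Ra = 25400 / 351 * 0.01 = 0.724 um

0.724


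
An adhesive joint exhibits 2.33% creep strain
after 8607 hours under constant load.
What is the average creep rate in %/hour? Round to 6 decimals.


Creep rate = strain / time
= 2.33 / 8607
= 0.000271 %/h

0.000271


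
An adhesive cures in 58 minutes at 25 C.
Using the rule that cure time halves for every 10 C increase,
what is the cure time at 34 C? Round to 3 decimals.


Factor = 2^((34 - 25) / 10) = 1.8661
Cure time = 58 / 1.8661
= 31.081 minutes

31.081


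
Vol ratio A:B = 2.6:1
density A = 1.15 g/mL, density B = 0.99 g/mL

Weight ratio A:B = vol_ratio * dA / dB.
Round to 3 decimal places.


Weight ratio = 2.6 * 1.15 / 0.99
= 3.020

3.020


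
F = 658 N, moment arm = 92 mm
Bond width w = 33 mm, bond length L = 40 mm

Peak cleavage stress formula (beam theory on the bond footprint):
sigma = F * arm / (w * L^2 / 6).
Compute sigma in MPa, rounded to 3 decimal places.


sigma = (658 * 92) / (33 * 1600 / 6)
= 60536 * 6 / 52800
= 363216 / 52800
= 6.879 MPa

6.879


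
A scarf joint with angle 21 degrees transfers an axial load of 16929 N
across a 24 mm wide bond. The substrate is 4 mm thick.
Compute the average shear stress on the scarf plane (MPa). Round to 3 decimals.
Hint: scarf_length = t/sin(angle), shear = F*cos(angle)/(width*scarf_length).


scarf_length = 4 / sin(21 deg) = 11.1617 mm
cos(21 deg) = 0.933580
shear stress = 16929 * 0.933580 / (24 * 11.1617)
= 58.999 MPa

58.999


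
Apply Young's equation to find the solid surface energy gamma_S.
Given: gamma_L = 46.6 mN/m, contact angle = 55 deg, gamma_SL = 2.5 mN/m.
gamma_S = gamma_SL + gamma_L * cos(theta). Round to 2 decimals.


theta_rad = 55 * pi/180 = 0.959931
gamma_S = 2.5 + 46.6 * cos(0.959931)
= 29.23 mN/m

29.23


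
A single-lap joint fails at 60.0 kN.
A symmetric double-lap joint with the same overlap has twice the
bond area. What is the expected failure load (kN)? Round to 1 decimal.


Double-lap load = 2 * 60.0 = 120.0 kN

120.0


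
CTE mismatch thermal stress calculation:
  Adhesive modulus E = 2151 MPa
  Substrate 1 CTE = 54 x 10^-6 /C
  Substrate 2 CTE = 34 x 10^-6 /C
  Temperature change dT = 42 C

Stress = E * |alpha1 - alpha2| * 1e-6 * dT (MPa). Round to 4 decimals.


delta_alpha = |54 - 34| = 20 x 10^-6/C
Stress = 2151 * 20e-6 * 42
= 1.8068 MPa

1.8068


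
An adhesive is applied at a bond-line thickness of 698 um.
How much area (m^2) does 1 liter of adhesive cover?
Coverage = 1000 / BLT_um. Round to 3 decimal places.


Coverage = 1000 / 698 = 1.433 m^2

1.433


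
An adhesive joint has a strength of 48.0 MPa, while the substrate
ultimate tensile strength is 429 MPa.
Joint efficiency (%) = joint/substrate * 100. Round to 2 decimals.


Efficiency = 48.0 / 429 * 100
= 11.19%

11.19


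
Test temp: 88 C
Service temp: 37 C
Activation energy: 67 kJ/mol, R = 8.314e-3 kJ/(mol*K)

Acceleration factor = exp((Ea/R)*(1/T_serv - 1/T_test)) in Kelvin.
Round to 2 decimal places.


AF = exp((67/0.008314)*(1/310.15 - 1/361.15))
= 39.22

39.22


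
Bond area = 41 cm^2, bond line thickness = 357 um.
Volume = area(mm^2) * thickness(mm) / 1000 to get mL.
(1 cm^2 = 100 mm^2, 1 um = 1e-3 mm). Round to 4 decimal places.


area_mm2 = 41 * 100 = 4100
blt_mm = 357 * 1e-3 = 0.357
vol_mm3 = 4100 * 0.357 = 1463.7
vol_mL = 1463.7 / 1000 = 1.4637 mL

1.4637


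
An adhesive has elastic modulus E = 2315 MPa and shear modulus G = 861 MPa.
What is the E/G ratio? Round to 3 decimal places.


E/G = 2315 / 861 = 2.689

2.689


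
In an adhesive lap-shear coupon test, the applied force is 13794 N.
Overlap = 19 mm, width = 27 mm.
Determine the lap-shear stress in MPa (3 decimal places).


stress = F / (overlap * width)
= 13794 / (19 * 27)
= 26.889 MPa

26.889


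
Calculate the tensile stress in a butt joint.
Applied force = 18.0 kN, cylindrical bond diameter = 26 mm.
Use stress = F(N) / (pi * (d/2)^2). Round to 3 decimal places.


A = pi * 13.0^2 = 530.9292 mm^2
sigma = 18000.0 / 530.9292 = 33.903 MPa

33.903


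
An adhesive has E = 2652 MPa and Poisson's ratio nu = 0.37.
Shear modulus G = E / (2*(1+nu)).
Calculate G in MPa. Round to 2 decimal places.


G = 2652 / (2*(1+0.37))
= 2652 / 2.74
= 967.88 MPa

967.88


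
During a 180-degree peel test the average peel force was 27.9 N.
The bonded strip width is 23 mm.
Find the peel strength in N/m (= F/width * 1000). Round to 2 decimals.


Peel strength = F/width * 1000
= 27.9 / 23 * 1000
= 1213.04 N/m

1213.04


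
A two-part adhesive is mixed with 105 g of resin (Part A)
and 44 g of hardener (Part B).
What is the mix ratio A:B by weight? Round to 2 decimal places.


Mix ratio = mass_A / mass_B
= 105 / 44
= 2.39

2.39


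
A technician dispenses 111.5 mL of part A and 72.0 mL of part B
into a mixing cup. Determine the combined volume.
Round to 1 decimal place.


Combined volume = 111.5 + 72.0
= 183.5 mL

183.5


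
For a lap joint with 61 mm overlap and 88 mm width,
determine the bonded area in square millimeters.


Area = 61 * 88 = 5368 mm^2

5368


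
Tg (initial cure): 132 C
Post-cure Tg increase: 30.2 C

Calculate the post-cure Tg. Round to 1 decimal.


Post-cure Tg = 132 + 30.2 = 162.2 C

162.2


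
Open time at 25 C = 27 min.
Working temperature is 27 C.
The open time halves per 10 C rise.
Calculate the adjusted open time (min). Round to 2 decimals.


factor = 2^((27 - 25) / 10) = 1.1487
ot = 27 / 1.1487 = 23.50 min

23.50


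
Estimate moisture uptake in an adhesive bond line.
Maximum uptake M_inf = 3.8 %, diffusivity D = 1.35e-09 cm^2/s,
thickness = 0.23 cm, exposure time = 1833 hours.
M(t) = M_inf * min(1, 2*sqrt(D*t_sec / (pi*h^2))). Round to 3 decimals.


Convert time: 1833 h = 6598800 s
ratio = min(1, 2*sqrt(1.35e-09*6598800/(pi*0.23^2)))
= 0.463049
M(t) = 3.8 * 0.463049 = 1.760%

1.760


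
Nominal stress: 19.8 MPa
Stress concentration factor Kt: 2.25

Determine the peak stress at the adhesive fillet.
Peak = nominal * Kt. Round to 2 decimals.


Peak stress = 19.8 * 2.25
= 44.55 MPa

44.55


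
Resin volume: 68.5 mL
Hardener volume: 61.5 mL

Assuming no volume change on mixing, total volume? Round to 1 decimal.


V_total = 68.5 + 61.5 = 130.0 mL

130.0


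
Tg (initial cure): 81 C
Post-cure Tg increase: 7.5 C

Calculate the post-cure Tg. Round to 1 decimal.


Post-cure Tg = 81 + 7.5 = 88.5 C

88.5


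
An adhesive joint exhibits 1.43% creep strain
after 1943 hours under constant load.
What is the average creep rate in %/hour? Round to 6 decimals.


Creep rate = strain / time
= 1.43 / 1943
= 0.000736 %/h

0.000736


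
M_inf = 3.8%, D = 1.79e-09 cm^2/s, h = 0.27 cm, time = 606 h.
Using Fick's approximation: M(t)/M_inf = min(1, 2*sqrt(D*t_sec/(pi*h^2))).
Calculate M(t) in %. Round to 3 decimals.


t = 2181600 s
ratio = min(1, 2*sqrt(1.79e-09*2181600/(pi*0.0729)))
= 0.261159
M(t) = 3.8 * 0.261159 = 0.992%

0.992


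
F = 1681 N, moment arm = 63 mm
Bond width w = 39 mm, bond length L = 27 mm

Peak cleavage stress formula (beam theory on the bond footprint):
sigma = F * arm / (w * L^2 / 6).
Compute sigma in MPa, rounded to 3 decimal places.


sigma = (1681 * 63) / (39 * 729 / 6)
= 105903 * 6 / 28431
= 635418 / 28431
= 22.349 MPa

22.349


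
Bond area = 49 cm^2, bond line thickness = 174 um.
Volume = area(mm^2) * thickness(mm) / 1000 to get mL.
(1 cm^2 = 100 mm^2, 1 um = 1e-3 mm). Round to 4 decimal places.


area_mm2 = 49 * 100 = 4900
blt_mm = 174 * 1e-3 = 0.174
vol_mm3 = 4900 * 0.174 = 852.6
vol_mL = 852.6 / 1000 = 0.8526 mL

0.8526


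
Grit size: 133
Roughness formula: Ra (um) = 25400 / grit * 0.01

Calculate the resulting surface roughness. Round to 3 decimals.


Ra = 25400 / 133 * 0.01
= 1.910 um

1.910


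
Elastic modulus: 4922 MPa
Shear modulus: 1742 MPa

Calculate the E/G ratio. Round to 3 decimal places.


E / G = 4922 / 1742 = 2.825

2.825


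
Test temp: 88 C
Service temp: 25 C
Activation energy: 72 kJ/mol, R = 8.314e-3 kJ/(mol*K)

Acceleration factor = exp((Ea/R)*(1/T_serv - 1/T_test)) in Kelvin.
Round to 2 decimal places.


AF = exp((72/0.008314)*(1/298.15 - 1/361.15))
= 158.68

158.68


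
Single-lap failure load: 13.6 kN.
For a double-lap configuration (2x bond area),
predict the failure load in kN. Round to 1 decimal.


Failure load = 13.6 * 2 = 27.2 kN

27.2


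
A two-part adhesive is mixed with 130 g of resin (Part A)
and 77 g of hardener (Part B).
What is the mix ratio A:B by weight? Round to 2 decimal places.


Mix ratio = mass_A / mass_B
= 130 / 77
= 1.69

1.69


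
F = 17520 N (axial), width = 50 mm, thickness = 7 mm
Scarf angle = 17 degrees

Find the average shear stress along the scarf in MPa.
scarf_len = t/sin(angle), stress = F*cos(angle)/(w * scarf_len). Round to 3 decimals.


scarf_len = 7/sin(17 deg) = 23.9421
cos(17 deg) = 0.956305
stress = 17520*0.956305/(50*23.9421) = 13.996 MPa

13.996


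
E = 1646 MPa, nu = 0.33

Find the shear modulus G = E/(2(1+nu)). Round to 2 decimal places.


G = 1646 / (2 * 1.33)
= 618.80 MPa

618.80


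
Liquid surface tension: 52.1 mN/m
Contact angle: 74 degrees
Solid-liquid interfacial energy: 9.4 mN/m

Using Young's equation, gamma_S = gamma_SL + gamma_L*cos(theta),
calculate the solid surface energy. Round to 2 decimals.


gamma_S = 9.4 + 52.1 * cos(74)
= 23.76 mN/m

23.76


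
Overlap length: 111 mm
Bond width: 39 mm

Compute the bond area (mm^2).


Bond area = 111 * 39 = 4329 mm^2

4329


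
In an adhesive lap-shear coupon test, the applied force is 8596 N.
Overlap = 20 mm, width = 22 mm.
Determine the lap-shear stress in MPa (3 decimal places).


stress = F / (overlap * width)
= 8596 / (20 * 22)
= 19.536 MPa

19.536


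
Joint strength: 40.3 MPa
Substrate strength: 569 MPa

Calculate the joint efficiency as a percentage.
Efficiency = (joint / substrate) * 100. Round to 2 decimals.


Efficiency = (40.3 / 569) * 100 = 7.08%

7.08


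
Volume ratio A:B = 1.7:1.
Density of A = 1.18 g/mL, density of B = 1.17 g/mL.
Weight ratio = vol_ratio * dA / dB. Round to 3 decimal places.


Wt ratio = 1.7 * 1.18 / 1.17
= 1.715

1.715


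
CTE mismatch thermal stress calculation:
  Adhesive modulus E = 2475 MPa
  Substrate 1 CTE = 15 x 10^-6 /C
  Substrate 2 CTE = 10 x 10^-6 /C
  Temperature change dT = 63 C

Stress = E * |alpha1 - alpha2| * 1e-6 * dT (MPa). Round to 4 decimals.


delta_alpha = |15 - 10| = 5 x 10^-6/C
Stress = 2475 * 5e-6 * 63
= 0.7796 MPa

0.7796


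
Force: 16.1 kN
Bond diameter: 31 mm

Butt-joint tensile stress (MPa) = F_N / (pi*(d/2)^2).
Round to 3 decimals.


F_N = 16.1 * 1000 = 16100.0 N
A = pi*(15.5)^2 = 754.7676 mm^2
stress = 16100.0 / 754.7676 = 21.331 MPa

21.331


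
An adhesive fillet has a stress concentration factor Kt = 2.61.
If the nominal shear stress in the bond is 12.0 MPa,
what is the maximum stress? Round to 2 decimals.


Max stress = 12.0 * 2.61 = 31.32 MPa

31.32


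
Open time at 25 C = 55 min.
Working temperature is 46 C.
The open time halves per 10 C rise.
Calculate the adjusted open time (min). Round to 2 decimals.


factor = 2^((46 - 25) / 10) = 4.2871
ot = 55 / 4.2871 = 12.83 min

12.83


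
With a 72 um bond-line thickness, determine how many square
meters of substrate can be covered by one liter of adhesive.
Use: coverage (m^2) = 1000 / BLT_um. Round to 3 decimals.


Coverage = 1000 / 72 = 13.889 m^2

13.889
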